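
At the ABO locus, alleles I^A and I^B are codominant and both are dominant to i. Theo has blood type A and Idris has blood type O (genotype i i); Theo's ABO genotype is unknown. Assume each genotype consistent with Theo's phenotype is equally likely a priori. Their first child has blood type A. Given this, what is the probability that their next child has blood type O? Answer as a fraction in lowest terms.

1/6

Possible genotypes: Theo ∈ {I^A I^A, I^A i}; Idris ∈ {i i}.
Weight each parental genotype pair by prior × P(type-A child):
  I^A I^A × i i: posterior weight 2/3; P(next child type O) = 0.
  I^A i × i i: posterior weight 1/3; P(next child type O) = 1/2.
Weighted sum = 1/6.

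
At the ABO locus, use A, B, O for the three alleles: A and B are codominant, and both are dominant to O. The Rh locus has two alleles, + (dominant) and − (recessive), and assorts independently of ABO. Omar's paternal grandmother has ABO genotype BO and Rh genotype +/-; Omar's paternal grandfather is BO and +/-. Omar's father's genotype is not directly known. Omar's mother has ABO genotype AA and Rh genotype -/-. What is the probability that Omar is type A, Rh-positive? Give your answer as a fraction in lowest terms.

Omar's father's ABO genotype from BO × BO: 1/4 BB, 1/2 BO, 1/4 OO.
Crossing each possibility with the mother AA and summing P(type A): 1/4·0 + 1/2·1/2 + 1/4·1 = 1/2.
Similarly for Rh via the father's Rh distribution: P(Rh+) = 1/2.
Independent loci: 1/2 × 1/2 = 1/4.

1/4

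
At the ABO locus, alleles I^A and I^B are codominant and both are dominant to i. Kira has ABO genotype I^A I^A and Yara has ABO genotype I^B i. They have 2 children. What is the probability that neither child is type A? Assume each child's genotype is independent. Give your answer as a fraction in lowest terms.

1/4

ABO cross I^A I^A × I^B i → 1/2 A, 1/2 AB.
So P(type A) = 1/2 per child.
P(not type A) = 1/2 for one child; (1/2)^2 = 1/4.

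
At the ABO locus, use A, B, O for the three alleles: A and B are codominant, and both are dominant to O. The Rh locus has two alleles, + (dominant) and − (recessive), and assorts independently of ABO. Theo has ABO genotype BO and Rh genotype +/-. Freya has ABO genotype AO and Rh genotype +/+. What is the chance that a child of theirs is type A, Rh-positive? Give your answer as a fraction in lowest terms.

ABO cross BO × AO → offspring phenotypes: 1/4 O, 1/4 A, 1/4 B, 1/4 AB.
Rh cross +/- × +/+ → 1 Rh+.
Independent loci: P(type A, Rh-positive) = 1/4 × 1 = 1/4.

1/4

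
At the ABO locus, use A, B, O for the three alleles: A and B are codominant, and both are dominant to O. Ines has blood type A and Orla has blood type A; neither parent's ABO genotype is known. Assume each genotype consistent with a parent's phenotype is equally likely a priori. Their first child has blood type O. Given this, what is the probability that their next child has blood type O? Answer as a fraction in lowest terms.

Possible genotypes: Ines ∈ {AA, AO}; Orla ∈ {AA, AO}.
Weight each parental genotype pair by prior × P(type-O child):
  AO × AO: posterior weight 1; P(next child type O) = 1/4.
Weighted sum = 1/4.

1/4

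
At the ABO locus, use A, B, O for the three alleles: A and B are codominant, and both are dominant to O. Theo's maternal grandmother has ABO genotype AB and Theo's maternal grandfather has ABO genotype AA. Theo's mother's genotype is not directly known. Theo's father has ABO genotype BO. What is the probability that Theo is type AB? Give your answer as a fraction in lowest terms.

3/8

Theo's mother's ABO genotype from AB × AA: 1/2 AA, 1/2 AB.
Crossing each possibility with the father BO and summing P(type AB): 1/2·1/2 + 1/2·1/4 = 3/8.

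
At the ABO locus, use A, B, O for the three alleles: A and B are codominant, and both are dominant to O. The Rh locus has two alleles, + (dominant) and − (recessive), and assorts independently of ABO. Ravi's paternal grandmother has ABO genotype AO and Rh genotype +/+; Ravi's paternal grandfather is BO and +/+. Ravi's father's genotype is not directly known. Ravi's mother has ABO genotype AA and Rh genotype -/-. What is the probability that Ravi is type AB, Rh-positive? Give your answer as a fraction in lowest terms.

1/4

Ravi's father's ABO genotype from AO × BO: 1/4 AB, 1/4 AO, 1/4 BO, 1/4 OO.
Crossing each possibility with the mother AA and summing P(type AB): 1/4·1/2 + 1/4·0 + 1/4·1/2 + 1/4·0 = 1/4.
Similarly for Rh via the father's Rh distribution: P(Rh+) = 1.
Independent loci: 1/4 × 1 = 1/4.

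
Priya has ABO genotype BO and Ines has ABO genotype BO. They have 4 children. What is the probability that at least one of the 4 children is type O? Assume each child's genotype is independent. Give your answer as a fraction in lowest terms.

ABO cross BO × BO → 1/4 O, 3/4 B.
So P(type O) = 1/4 per child.
P(none) = (3/4)^4 = 81/256; P(at least one) = 1 − 81/256 = 175/256.

175/256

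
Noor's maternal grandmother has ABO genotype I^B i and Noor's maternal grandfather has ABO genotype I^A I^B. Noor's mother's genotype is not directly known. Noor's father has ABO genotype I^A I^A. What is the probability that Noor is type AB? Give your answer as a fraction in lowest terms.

Noor's mother's ABO genotype from I^B i × I^A I^B: 1/4 I^A I^B, 1/4 I^A i, 1/4 I^B I^B, 1/4 I^B i.
Crossing each possibility with the father I^A I^A and summing P(type AB): 1/4·1/2 + 1/4·0 + 1/4·1 + 1/4·1/2 = 1/2.

1/2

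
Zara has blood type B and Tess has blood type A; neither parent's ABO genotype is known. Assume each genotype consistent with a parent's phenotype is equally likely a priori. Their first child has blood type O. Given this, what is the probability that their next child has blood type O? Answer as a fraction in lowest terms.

1/4

Possible genotypes: Zara ∈ {I^B I^B, I^B i}; Tess ∈ {I^A I^A, I^A i}.
Weight each parental genotype pair by prior × P(type-O child):
  I^B i × I^A i: posterior weight 1; P(next child type O) = 1/4.
Weighted sum = 1/4.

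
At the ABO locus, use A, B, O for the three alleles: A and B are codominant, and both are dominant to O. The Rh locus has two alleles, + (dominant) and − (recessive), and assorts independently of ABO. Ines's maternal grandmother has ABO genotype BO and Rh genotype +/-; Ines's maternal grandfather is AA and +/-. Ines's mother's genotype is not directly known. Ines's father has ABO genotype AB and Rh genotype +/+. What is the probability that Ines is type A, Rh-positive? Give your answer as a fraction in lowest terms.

Ines's mother's ABO genotype from BO × AA: 1/2 AB, 1/2 AO.
Crossing each possibility with the father AB and summing P(type A): 1/2·1/4 + 1/2·1/2 = 3/8.
Similarly for Rh via the mother's Rh distribution: P(Rh+) = 1.
Independent loci: 3/8 × 1 = 3/8.

3/8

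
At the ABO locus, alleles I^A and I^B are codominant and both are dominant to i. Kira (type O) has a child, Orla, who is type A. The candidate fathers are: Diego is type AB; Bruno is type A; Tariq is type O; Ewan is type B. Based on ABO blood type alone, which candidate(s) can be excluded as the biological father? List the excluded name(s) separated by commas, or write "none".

Tariq, Ewan

A candidate is excluded only if no genotype consistent with his phenotype could produce a type A child with a type O mother.
Tariq (type O): no genotype consistent with that phenotype can produce a type-A child with a type-O mother.
Ewan (type B): no genotype consistent with that phenotype can produce a type-A child with a type-O mother.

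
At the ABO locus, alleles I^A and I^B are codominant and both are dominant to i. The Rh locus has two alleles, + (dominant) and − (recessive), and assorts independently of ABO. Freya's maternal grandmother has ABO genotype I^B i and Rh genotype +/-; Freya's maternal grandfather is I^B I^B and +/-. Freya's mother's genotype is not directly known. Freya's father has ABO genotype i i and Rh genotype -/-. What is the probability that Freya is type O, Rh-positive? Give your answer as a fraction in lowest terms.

Freya's mother's ABO genotype from I^B i × I^B I^B: 1/2 I^B I^B, 1/2 I^B i.
Crossing each possibility with the father i i and summing P(type O): 1/2·0 + 1/2·1/2 = 1/4.
Similarly for Rh via the mother's Rh distribution: P(Rh+) = 1/2.
Independent loci: 1/4 × 1/2 = 1/8.

1/8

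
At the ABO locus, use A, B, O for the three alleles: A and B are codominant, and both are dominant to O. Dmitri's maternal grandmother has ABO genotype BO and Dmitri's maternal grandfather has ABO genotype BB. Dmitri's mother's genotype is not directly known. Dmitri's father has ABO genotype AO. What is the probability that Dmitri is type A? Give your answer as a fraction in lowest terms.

Dmitri's mother's ABO genotype from BO × BB: 1/2 BB, 1/2 BO.
Crossing each possibility with the father AO and summing P(type A): 1/2·0 + 1/2·1/4 = 1/8.

1/8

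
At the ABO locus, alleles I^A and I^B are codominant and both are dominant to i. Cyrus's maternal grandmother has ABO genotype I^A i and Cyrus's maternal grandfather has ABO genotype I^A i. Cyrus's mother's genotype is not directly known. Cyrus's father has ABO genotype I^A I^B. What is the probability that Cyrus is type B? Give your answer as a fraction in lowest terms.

1/4

Cyrus's mother's ABO genotype from I^A i × I^A i: 1/4 I^A I^A, 1/2 I^A i, 1/4 i i.
Crossing each possibility with the father I^A I^B and summing P(type B): 1/4·0 + 1/2·1/4 + 1/4·1/2 = 1/4.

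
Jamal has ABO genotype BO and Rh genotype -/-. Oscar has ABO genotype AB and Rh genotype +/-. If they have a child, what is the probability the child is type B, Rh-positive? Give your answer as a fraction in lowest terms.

1/4

ABO cross BO × AB → offspring phenotypes: 1/4 A, 1/2 B, 1/4 AB.
Rh cross -/- × +/- → 1/2 Rh+, 1/2 Rh-.
Independent loci: P(type B, Rh-positive) = 1/2 × 1/2 = 1/4.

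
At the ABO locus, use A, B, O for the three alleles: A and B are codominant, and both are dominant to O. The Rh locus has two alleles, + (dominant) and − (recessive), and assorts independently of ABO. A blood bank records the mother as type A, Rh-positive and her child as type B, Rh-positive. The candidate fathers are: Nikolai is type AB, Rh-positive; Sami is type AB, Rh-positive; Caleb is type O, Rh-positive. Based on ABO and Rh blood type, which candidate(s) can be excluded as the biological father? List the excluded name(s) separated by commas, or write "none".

A candidate is excluded only if no genotype consistent with his phenotype could produce a type B, Rh-positive child with a type A, Rh-positive mother.
Caleb (type O, Rh+): no genotype consistent with that phenotype can produce a type-B Rh+ child with a type-A mother.

Caleb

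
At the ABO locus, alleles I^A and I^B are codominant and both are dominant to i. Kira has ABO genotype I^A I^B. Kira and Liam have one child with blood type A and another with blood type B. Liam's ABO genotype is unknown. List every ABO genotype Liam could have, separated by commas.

For each candidate genotype of Liam, check whether crossing it with I^A I^B can produce every observed child phenotype.
  I^A I^A → possible child types {A, AB} ✗
  I^A I^B → possible child types {A, B, AB} ✓
  I^A i → possible child types {A, B, AB} ✓
  I^B I^B → possible child types {B, AB} ✗
  I^B i → possible child types {A, B, AB} ✓
  i i → possible child types {A, B} ✓

I^A I^B, I^A i, I^B i, i i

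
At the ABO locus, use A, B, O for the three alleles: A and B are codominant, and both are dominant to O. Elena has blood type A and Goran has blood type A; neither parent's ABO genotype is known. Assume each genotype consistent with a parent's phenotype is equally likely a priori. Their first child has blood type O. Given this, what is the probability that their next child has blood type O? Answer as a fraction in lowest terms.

1/4

Possible genotypes: Elena ∈ {AA, AO}; Goran ∈ {AA, AO}.
Weight each parental genotype pair by prior × P(type-O child):
  AO × AO: posterior weight 1; P(next child type O) = 1/4.
Weighted sum = 1/4.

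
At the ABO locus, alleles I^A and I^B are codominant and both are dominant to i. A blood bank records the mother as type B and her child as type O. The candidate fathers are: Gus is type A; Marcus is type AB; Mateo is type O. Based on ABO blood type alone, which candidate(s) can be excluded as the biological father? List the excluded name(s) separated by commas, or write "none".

A candidate is excluded only if no genotype consistent with his phenotype could produce a type O child with a type B mother.
Marcus (type AB): no genotype consistent with that phenotype can produce a type-O child with a type-B mother.

Marcus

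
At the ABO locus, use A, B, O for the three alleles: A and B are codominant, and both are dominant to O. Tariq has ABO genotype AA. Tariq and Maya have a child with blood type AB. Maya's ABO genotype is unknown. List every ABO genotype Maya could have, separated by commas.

For each candidate genotype of Maya, check whether crossing it with AA can produce every observed child phenotype.
  AA → possible child types {A} ✗
  AB → possible child types {A, AB} ✓
  AO → possible child types {A} ✗
  BB → possible child types {AB} ✓
  BO → possible child types {A, AB} ✓
  OO → possible child types {A} ✗

AB, BB, BO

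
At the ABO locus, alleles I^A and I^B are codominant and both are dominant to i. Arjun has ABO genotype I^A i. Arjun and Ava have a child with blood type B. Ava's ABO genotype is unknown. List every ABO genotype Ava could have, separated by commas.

For each candidate genotype of Ava, check whether crossing it with I^A i can produce every observed child phenotype.
  I^A I^A → possible child types {A} ✗
  I^A I^B → possible child types {A, B, AB} ✓
  I^A i → possible child types {O, A} ✗
  I^B I^B → possible child types {B, AB} ✓
  I^B i → possible child types {O, A, B, AB} ✓
  i i → possible child types {O, A} ✗

I^A I^B, I^B I^B, I^B i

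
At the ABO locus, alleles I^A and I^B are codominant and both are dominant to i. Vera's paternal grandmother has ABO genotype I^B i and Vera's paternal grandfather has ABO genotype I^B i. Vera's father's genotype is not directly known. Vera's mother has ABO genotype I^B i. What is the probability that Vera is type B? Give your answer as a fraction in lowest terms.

3/4

Vera's father's ABO genotype from I^B i × I^B i: 1/4 I^B I^B, 1/2 I^B i, 1/4 i i.
Crossing each possibility with the mother I^B i and summing P(type B): 1/4·1 + 1/2·3/4 + 1/4·1/2 = 3/4.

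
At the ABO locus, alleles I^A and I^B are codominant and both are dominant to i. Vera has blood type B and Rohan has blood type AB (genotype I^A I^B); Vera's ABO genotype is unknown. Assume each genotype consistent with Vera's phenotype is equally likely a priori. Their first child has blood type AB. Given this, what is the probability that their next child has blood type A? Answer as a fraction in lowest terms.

1/12

Possible genotypes: Vera ∈ {I^B I^B, I^B i}; Rohan ∈ {I^A I^B}.
Weight each parental genotype pair by prior × P(type-AB child):
  I^B I^B × I^A I^B: posterior weight 2/3; P(next child type A) = 0.
  I^B i × I^A I^B: posterior weight 1/3; P(next child type A) = 1/4.
Weighted sum = 1/12.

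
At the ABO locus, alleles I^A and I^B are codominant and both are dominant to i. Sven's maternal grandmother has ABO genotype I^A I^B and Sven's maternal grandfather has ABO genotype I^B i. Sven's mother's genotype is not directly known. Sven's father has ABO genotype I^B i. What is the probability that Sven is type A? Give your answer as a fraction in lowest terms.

1/8

Sven's mother's ABO genotype from I^A I^B × I^B i: 1/4 I^A I^B, 1/4 I^A i, 1/4 I^B I^B, 1/4 I^B i.
Crossing each possibility with the father I^B i and summing P(type A): 1/4·1/4 + 1/4·1/4 + 1/4·0 + 1/4·0 = 1/8.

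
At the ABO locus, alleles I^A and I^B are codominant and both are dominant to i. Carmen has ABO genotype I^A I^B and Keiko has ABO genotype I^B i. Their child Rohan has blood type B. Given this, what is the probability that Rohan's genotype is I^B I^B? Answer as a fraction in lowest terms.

1/2

Cross I^A I^B × I^B i → 1/4 I^A I^B, 1/4 I^A i, 1/4 I^B I^B, 1/4 I^B i.
Type-B genotypes among offspring: I^B I^B (1/4), I^B i (1/4); total 1/2.
P(I^B I^B | type B) = (1/4) / (1/2) = 1/2.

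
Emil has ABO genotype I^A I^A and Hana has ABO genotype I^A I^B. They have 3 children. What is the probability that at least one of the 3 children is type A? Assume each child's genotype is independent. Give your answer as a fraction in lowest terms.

ABO cross I^A I^A × I^A I^B → 1/2 A, 1/2 AB.
So P(type A) = 1/2 per child.
P(none) = (1/2)^3 = 1/8; P(at least one) = 1 − 1/8 = 7/8.

7/8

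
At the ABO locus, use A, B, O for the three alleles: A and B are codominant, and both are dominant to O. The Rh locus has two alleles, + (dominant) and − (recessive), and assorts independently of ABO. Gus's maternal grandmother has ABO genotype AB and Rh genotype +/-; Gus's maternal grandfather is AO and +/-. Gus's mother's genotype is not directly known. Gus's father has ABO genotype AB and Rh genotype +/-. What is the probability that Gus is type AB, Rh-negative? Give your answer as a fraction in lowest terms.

3/32

Gus's mother's ABO genotype from AB × AO: 1/4 AA, 1/4 AB, 1/4 AO, 1/4 BO.
Crossing each possibility with the father AB and summing P(type AB): 1/4·1/2 + 1/4·1/2 + 1/4·1/4 + 1/4·1/4 = 3/8.
Similarly for Rh via the mother's Rh distribution: P(Rh-) = 1/4.
Independent loci: 3/8 × 1/4 = 3/32.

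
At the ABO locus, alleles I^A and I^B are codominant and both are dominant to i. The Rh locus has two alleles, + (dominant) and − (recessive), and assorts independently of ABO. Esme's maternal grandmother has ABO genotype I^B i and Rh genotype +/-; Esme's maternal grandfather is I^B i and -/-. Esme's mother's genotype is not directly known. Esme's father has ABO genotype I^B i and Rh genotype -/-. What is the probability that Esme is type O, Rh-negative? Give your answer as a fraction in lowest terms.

3/16

Esme's mother's ABO genotype from I^B i × I^B i: 1/4 I^B I^B, 1/2 I^B i, 1/4 i i.
Crossing each possibility with the father I^B i and summing P(type O): 1/4·0 + 1/2·1/4 + 1/4·1/2 = 1/4.
Similarly for Rh via the mother's Rh distribution: P(Rh-) = 3/4.
Independent loci: 1/4 × 3/4 = 3/16.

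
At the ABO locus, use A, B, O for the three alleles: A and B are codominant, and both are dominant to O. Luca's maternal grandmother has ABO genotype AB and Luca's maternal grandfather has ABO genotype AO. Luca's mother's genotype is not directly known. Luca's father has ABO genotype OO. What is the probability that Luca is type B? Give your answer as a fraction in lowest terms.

Luca's mother's ABO genotype from AB × AO: 1/4 AA, 1/4 AB, 1/4 AO, 1/4 BO.
Crossing each possibility with the father OO and summing P(type B): 1/4·0 + 1/4·1/2 + 1/4·0 + 1/4·1/2 = 1/4.

1/4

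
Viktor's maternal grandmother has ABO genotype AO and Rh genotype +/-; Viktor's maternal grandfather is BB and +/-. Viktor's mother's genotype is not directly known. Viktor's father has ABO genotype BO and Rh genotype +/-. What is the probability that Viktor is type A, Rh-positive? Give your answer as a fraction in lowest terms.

Viktor's mother's ABO genotype from AO × BB: 1/2 AB, 1/2 BO.
Crossing each possibility with the father BO and summing P(type A): 1/2·1/4 + 1/2·0 = 1/8.
Similarly for Rh via the mother's Rh distribution: P(Rh+) = 3/4.
Independent loci: 1/8 × 3/4 = 3/32.

3/32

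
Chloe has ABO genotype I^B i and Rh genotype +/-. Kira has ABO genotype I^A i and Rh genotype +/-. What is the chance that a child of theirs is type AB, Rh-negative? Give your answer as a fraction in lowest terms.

ABO cross I^B i × I^A i → offspring phenotypes: 1/4 O, 1/4 A, 1/4 B, 1/4 AB.
Rh cross +/- × +/- → 3/4 Rh+, 1/4 Rh-.
Independent loci: P(type AB, Rh-negative) = 1/4 × 1/4 = 1/16.

1/16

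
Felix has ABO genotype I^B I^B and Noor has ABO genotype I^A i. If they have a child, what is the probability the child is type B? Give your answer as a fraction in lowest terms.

1/2

ABO cross I^B I^B × I^A i → offspring phenotypes: 1/2 B, 1/2 AB.
So P(type B) = 1/2.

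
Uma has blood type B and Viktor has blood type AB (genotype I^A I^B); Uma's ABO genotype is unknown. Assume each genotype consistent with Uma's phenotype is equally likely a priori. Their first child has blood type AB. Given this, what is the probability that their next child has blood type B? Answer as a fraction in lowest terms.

1/2

Possible genotypes: Uma ∈ {I^B I^B, I^B i}; Viktor ∈ {I^A I^B}.
Weight each parental genotype pair by prior × P(type-AB child):
  I^B I^B × I^A I^B: posterior weight 2/3; P(next child type B) = 1/2.
  I^B i × I^A I^B: posterior weight 1/3; P(next child type B) = 1/2.
Weighted sum = 1/2.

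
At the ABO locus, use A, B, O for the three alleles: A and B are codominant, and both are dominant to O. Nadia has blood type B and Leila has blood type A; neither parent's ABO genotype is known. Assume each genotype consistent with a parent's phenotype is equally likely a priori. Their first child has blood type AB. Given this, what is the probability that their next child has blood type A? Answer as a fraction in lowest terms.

5/36

Possible genotypes: Nadia ∈ {BB, BO}; Leila ∈ {AA, AO}.
Weight each parental genotype pair by prior × P(type-AB child):
  BB × AA: posterior weight 4/9; P(next child type A) = 0.
  BB × AO: posterior weight 2/9; P(next child type A) = 0.
  BO × AA: posterior weight 2/9; P(next child type A) = 1/2.
  BO × AO: posterior weight 1/9; P(next child type A) = 1/4.
Weighted sum = 5/36.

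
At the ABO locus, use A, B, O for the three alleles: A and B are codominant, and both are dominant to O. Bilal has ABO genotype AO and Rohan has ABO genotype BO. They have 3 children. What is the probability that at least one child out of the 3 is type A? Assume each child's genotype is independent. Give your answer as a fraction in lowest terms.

ABO cross AO × BO → 1/4 O, 1/4 A, 1/4 B, 1/4 AB.
So P(type A) = 1/4 per child.
P(none) = (3/4)^3 = 27/64; P(at least one) = 1 − 27/64 = 37/64.

37/64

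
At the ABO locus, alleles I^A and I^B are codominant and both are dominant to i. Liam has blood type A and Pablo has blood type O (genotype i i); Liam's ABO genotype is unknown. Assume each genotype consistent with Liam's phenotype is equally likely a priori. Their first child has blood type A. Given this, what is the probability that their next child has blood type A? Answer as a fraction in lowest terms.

Possible genotypes: Liam ∈ {I^A I^A, I^A i}; Pablo ∈ {i i}.
Weight each parental genotype pair by prior × P(type-A child):
  I^A I^A × i i: posterior weight 2/3; P(next child type A) = 1.
  I^A i × i i: posterior weight 1/3; P(next child type A) = 1/2.
Weighted sum = 5/6.

5/6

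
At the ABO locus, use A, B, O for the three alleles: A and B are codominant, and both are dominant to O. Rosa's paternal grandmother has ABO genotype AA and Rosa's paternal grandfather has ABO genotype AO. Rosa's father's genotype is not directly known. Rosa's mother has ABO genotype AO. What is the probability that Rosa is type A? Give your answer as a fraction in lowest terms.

Rosa's father's ABO genotype from AA × AO: 1/2 AA, 1/2 AO.
Crossing each possibility with the mother AO and summing P(type A): 1/2·1 + 1/2·3/4 = 7/8.

7/8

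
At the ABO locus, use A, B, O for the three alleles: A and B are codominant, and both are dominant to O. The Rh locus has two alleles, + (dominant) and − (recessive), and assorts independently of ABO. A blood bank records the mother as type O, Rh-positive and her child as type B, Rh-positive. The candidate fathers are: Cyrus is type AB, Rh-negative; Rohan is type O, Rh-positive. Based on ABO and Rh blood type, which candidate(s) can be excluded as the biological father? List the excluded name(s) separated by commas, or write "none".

Rohan

A candidate is excluded only if no genotype consistent with his phenotype could produce a type B, Rh-positive child with a type O, Rh-positive mother.
Rohan (type O, Rh+): no genotype consistent with that phenotype can produce a type-B Rh+ child with a type-O mother.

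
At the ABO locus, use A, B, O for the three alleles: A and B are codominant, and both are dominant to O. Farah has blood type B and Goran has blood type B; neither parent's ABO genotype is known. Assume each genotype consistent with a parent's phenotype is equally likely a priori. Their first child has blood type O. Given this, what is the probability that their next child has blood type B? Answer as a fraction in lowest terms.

Possible genotypes: Farah ∈ {BB, BO}; Goran ∈ {BB, BO}.
Weight each parental genotype pair by prior × P(type-O child):
  BO × BO: posterior weight 1; P(next child type B) = 3/4.
Weighted sum = 3/4.

3/4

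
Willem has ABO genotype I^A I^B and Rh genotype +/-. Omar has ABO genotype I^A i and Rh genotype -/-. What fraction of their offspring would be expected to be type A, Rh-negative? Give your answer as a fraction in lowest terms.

ABO cross I^A I^B × I^A i → offspring phenotypes: 1/2 A, 1/4 B, 1/4 AB.
Rh cross +/- × -/- → 1/2 Rh+, 1/2 Rh-.
Independent loci: P(type A, Rh-negative) = 1/2 × 1/2 = 1/4.

1/4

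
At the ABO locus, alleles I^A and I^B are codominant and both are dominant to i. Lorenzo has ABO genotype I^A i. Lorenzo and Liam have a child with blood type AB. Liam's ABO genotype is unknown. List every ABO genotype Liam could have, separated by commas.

For each candidate genotype of Liam, check whether crossing it with I^A i can produce every observed child phenotype.
  I^A I^A → possible child types {A} ✗
  I^A I^B → possible child types {A, B, AB} ✓
  I^A i → possible child types {O, A} ✗
  I^B I^B → possible child types {B, AB} ✓
  I^B i → possible child types {O, A, B, AB} ✓
  i i → possible child types {O, A} ✗

I^A I^B, I^B I^B, I^B i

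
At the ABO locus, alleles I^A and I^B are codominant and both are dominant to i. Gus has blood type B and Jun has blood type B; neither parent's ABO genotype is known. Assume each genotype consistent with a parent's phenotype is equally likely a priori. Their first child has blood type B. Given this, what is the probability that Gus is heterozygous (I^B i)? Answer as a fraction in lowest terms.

7/15

Possible genotypes: Gus ∈ {I^B I^B, I^B i}; Jun ∈ {I^B I^B, I^B i}.
Weight each parental genotype pair by prior × P(type-B child):
  I^B I^B × I^B I^B: posterior weight 4/15.
  I^B I^B × I^B i: posterior weight 4/15.
  I^B i × I^B I^B: posterior weight 4/15.
  I^B i × I^B i: posterior weight 1/5.
Sum the posterior weight over pairs where Gus is I^B i: 7/15.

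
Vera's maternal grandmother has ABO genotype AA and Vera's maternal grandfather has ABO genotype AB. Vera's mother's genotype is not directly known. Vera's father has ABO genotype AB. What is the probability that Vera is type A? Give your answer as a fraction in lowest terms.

3/8

Vera's mother's ABO genotype from AA × AB: 1/2 AA, 1/2 AB.
Crossing each possibility with the father AB and summing P(type A): 1/2·1/2 + 1/2·1/4 = 3/8.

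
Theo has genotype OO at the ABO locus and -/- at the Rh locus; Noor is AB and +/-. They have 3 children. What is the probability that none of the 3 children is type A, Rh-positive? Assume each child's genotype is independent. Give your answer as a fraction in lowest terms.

ABO cross OO × AB → 1/2 A, 1/2 B.
Rh cross -/- × +/- → 1/2 Rh+, 1/2 Rh-; so P(type A, Rh-positive) = 1/2 × 1/2 = 1/4 per child.
P(not type A, Rh-positive) = 3/4 for one child; (3/4)^3 = 27/64.

27/64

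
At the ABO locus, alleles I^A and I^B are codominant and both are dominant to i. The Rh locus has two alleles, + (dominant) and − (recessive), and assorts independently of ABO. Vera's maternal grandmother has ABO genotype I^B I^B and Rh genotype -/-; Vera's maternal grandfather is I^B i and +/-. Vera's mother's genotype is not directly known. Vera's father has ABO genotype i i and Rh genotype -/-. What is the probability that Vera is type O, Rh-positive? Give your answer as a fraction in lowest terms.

Vera's mother's ABO genotype from I^B I^B × I^B i: 1/2 I^B I^B, 1/2 I^B i.
Crossing each possibility with the father i i and summing P(type O): 1/2·0 + 1/2·1/2 = 1/4.
Similarly for Rh via the mother's Rh distribution: P(Rh+) = 1/4.
Independent loci: 1/4 × 1/4 = 1/16.

1/16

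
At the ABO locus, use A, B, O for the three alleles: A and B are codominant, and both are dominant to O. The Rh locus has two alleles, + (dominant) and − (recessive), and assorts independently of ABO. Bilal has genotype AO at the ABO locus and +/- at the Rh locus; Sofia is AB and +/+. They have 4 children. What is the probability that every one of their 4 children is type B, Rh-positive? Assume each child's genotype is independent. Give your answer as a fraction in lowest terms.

ABO cross AO × AB → 1/2 A, 1/4 B, 1/4 AB.
Rh cross +/- × +/+ → 1 Rh+; so P(type B, Rh-positive) = 1/4 × 1 = 1/4 per child.
All 4 independent: (1/4)^4 = 1/256.

1/256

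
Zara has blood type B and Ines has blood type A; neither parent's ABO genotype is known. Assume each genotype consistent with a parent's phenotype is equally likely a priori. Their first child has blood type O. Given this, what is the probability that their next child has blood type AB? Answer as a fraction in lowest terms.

Possible genotypes: Zara ∈ {BB, BO}; Ines ∈ {AA, AO}.
Weight each parental genotype pair by prior × P(type-O child):
  BO × AO: posterior weight 1; P(next child type AB) = 1/4.
Weighted sum = 1/4.

1/4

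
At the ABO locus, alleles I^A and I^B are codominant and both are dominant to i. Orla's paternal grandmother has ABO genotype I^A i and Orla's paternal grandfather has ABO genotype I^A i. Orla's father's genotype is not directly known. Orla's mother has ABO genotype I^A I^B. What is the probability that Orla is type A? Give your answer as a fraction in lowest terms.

1/2

Orla's father's ABO genotype from I^A i × I^A i: 1/4 I^A I^A, 1/2 I^A i, 1/4 i i.
Crossing each possibility with the mother I^A I^B and summing P(type A): 1/4·1/2 + 1/2·1/2 + 1/4·1/2 = 1/2.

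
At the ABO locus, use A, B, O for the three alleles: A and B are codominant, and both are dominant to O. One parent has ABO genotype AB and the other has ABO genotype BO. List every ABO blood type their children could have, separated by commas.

Gametes from AB × BO give offspring ABO genotypes AB, AO, BB, BO, i.e. phenotypes A, B, AB.

A, B, AB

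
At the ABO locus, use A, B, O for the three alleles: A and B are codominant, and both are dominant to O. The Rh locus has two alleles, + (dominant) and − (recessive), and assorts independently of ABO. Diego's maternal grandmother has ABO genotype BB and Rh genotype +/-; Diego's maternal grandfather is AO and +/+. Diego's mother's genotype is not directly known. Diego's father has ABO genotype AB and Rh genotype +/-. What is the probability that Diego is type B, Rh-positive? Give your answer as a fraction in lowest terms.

Diego's mother's ABO genotype from BB × AO: 1/2 AB, 1/2 BO.
Crossing each possibility with the father AB and summing P(type B): 1/2·1/4 + 1/2·1/2 = 3/8.
Similarly for Rh via the mother's Rh distribution: P(Rh+) = 7/8.
Independent loci: 3/8 × 7/8 = 21/64.

21/64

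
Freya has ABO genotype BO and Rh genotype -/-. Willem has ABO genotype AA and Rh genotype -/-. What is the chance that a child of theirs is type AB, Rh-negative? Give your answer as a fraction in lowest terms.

1/2

ABO cross BO × AA → offspring phenotypes: 1/2 A, 1/2 AB.
Rh cross -/- × -/- → 1 Rh-.
Independent loci: P(type AB, Rh-negative) = 1/2 × 1 = 1/2.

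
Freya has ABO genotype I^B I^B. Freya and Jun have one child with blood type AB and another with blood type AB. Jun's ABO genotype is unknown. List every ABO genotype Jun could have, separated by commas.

I^A I^A, I^A I^B, I^A i

For each candidate genotype of Jun, check whether crossing it with I^B I^B can produce every observed child phenotype.
  I^A I^A → possible child types {AB} ✓
  I^A I^B → possible child types {B, AB} ✓
  I^A i → possible child types {B, AB} ✓
  I^B I^B → possible child types {B} ✗
  I^B i → possible child types {B} ✗
  i i → possible child types {B} ✗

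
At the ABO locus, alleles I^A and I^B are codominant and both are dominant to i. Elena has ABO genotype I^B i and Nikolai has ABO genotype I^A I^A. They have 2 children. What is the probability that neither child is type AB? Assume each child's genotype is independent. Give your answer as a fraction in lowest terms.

1/4

ABO cross I^B i × I^A I^A → 1/2 A, 1/2 AB.
So P(type AB) = 1/2 per child.
P(not type AB) = 1/2 for one child; (1/2)^2 = 1/4.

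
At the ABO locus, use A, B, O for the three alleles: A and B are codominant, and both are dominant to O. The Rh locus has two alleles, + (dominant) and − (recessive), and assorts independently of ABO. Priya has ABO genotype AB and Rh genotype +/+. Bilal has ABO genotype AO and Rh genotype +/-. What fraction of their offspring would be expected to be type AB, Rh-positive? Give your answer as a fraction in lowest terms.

ABO cross AB × AO → offspring phenotypes: 1/2 A, 1/4 B, 1/4 AB.
Rh cross +/+ × +/- → 1 Rh+.
Independent loci: P(type AB, Rh-positive) = 1/4 × 1 = 1/4.

1/4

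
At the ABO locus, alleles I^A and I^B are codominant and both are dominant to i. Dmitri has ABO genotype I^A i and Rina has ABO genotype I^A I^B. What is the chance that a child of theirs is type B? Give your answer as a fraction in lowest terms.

ABO cross I^A i × I^A I^B → offspring phenotypes: 1/2 A, 1/4 B, 1/4 AB.
So P(type B) = 1/4.

1/4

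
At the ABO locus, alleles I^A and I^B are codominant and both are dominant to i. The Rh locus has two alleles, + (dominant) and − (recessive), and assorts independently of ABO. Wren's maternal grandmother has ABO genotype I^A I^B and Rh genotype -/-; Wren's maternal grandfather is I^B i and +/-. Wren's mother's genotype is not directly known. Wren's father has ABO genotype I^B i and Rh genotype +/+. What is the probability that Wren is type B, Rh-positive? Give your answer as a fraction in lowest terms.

5/8

Wren's mother's ABO genotype from I^A I^B × I^B i: 1/4 I^A I^B, 1/4 I^A i, 1/4 I^B I^B, 1/4 I^B i.
Crossing each possibility with the father I^B i and summing P(type B): 1/4·1/2 + 1/4·1/4 + 1/4·1 + 1/4·3/4 = 5/8.
Similarly for Rh via the mother's Rh distribution: P(Rh+) = 1.
Independent loci: 5/8 × 1 = 5/8.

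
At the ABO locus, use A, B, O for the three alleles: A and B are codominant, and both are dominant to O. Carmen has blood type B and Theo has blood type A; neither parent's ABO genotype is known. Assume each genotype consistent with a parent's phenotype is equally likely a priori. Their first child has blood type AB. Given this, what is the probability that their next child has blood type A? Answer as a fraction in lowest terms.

5/36

Possible genotypes: Carmen ∈ {BB, BO}; Theo ∈ {AA, AO}.
Weight each parental genotype pair by prior × P(type-AB child):
  BB × AA: posterior weight 4/9; P(next child type A) = 0.
  BB × AO: posterior weight 2/9; P(next child type A) = 0.
  BO × AA: posterior weight 2/9; P(next child type A) = 1/2.
  BO × AO: posterior weight 1/9; P(next child type A) = 1/4.
Weighted sum = 5/36.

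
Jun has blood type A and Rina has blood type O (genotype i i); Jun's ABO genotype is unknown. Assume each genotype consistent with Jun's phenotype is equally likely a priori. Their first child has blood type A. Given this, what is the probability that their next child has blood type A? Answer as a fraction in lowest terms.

Possible genotypes: Jun ∈ {I^A I^A, I^A i}; Rina ∈ {i i}.
Weight each parental genotype pair by prior × P(type-A child):
  I^A I^A × i i: posterior weight 2/3; P(next child type A) = 1.
  I^A i × i i: posterior weight 1/3; P(next child type A) = 1/2.
Weighted sum = 5/6.

5/6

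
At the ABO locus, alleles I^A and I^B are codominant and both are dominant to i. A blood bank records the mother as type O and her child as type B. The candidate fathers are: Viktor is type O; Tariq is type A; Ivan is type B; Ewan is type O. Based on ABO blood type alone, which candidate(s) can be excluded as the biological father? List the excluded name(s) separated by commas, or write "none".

Viktor, Tariq, Ewan

A candidate is excluded only if no genotype consistent with his phenotype could produce a type B child with a type O mother.
Viktor (type O): no genotype consistent with that phenotype can produce a type-B child with a type-O mother.
Tariq (type A): no genotype consistent with that phenotype can produce a type-B child with a type-O mother.
Ewan (type O): no genotype consistent with that phenotype can produce a type-B child with a type-O mother.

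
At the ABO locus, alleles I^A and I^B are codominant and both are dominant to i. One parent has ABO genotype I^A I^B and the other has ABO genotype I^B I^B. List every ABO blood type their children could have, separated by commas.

B, AB

Gametes from I^A I^B × I^B I^B give offspring ABO genotypes I^A I^B, I^B I^B, i.e. phenotypes B, AB.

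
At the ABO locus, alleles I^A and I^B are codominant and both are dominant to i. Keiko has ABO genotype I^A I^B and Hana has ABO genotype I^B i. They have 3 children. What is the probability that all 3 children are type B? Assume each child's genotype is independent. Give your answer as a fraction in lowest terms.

1/8

ABO cross I^A I^B × I^B i → 1/4 A, 1/2 B, 1/4 AB.
So P(type B) = 1/2 per child.
All 3 independent: (1/2)^3 = 1/8.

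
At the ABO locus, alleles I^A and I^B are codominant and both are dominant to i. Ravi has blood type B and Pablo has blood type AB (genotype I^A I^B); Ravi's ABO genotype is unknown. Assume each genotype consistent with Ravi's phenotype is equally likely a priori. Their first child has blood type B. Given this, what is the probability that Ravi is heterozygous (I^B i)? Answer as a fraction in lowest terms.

Possible genotypes: Ravi ∈ {I^B I^B, I^B i}; Pablo ∈ {I^A I^B}.
Weight each parental genotype pair by prior × P(type-B child):
  I^B I^B × I^A I^B: posterior weight 1/2.
  I^B i × I^A I^B: posterior weight 1/2.
Sum the posterior weight over pairs where Ravi is I^B i: 1/2.

1/2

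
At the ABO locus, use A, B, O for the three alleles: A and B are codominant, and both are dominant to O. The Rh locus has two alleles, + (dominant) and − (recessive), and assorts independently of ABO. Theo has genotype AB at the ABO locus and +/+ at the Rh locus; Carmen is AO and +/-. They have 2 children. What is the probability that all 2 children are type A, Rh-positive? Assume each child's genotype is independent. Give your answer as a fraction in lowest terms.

1/4

ABO cross AB × AO → 1/2 A, 1/4 B, 1/4 AB.
Rh cross +/+ × +/- → 1 Rh+; so P(type A, Rh-positive) = 1/2 × 1 = 1/2 per child.
All 2 independent: (1/2)^2 = 1/4.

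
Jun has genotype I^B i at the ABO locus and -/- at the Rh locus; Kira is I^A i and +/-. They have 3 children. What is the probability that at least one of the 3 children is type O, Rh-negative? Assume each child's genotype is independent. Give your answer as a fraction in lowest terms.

169/512

ABO cross I^B i × I^A i → 1/4 O, 1/4 A, 1/4 B, 1/4 AB.
Rh cross -/- × +/- → 1/2 Rh+, 1/2 Rh-; so P(type O, Rh-negative) = 1/4 × 1/2 = 1/8 per child.
P(none) = (7/8)^3 = 343/512; P(at least one) = 1 − 343/512 = 169/512.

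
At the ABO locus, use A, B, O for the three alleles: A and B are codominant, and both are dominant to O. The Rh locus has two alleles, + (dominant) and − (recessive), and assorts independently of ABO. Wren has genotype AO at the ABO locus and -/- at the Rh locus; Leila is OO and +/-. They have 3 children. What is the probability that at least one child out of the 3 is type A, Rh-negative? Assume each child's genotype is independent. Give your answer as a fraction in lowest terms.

37/64

ABO cross AO × OO → 1/2 O, 1/2 A.
Rh cross -/- × +/- → 1/2 Rh+, 1/2 Rh-; so P(type A, Rh-negative) = 1/2 × 1/2 = 1/4 per child.
P(none) = (3/4)^3 = 27/64; P(at least one) = 1 − 27/64 = 37/64.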